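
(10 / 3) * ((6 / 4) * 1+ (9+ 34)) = 148.33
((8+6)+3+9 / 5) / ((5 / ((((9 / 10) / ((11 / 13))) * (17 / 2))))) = 93483 / 2750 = 33.99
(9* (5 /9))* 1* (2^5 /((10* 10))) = 8 /5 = 1.60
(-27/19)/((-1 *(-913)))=-27/17347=-0.00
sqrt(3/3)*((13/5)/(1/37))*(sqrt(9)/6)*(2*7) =3367/5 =673.40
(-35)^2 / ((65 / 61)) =14945 / 13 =1149.62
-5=-5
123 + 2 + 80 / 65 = 1641 / 13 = 126.23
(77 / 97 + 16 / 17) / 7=0.25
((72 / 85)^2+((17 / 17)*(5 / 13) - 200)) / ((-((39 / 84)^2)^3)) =9002425522040832 / 453358035325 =19857.21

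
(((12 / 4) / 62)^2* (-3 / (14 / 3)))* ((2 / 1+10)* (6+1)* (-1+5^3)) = -486 / 31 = -15.68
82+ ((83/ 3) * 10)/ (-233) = 56488/ 699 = 80.81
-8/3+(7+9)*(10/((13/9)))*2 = 8536/39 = 218.87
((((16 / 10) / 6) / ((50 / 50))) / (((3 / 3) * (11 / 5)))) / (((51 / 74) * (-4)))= -74 / 1683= -0.04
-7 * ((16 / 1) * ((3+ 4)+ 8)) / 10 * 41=-6888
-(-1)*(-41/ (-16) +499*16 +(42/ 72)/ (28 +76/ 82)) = 227330089/ 28464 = 7986.58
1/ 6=0.17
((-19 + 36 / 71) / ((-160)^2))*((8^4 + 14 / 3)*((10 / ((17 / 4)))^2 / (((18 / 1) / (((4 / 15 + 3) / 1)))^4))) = -46558049018663 / 2617113090960000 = -0.02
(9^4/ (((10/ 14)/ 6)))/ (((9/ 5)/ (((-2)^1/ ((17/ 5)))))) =-306180/ 17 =-18010.59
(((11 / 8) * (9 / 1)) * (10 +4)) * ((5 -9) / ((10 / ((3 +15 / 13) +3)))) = -64449 / 130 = -495.76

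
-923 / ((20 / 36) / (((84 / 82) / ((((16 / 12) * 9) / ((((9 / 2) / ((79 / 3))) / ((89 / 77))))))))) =-120891771 / 5765420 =-20.97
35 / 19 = 1.84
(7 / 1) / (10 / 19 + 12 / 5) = 665 / 278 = 2.39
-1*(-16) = 16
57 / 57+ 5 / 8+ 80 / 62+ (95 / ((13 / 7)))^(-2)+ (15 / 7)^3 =9792319109 / 767702600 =12.76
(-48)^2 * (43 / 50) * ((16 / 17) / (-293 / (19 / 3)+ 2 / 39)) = -587298816 / 14553275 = -40.36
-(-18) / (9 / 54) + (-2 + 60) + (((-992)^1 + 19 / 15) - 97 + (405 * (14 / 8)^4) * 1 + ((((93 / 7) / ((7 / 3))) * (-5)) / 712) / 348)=1397054802511 / 485640960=2876.72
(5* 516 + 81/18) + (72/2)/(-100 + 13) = 149877/58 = 2584.09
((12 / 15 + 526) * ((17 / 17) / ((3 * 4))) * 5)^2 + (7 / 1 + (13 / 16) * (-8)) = 192723 / 4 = 48180.75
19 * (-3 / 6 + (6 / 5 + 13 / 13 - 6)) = -817 / 10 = -81.70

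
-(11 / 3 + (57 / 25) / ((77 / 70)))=-947 / 165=-5.74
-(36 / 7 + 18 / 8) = -7.39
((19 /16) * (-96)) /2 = -57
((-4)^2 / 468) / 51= 4 / 5967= 0.00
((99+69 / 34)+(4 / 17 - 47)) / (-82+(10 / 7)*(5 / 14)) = -30135 / 45254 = -0.67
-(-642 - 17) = 659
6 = 6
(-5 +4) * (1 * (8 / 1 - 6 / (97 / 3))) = -758 / 97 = -7.81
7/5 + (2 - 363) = -1798/5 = -359.60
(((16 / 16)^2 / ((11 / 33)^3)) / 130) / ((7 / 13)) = 27 / 70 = 0.39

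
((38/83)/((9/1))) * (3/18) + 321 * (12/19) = 8632693/42579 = 202.75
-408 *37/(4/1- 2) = -7548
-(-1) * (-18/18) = -1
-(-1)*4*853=3412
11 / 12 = 0.92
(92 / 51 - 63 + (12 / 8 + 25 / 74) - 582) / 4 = -160.34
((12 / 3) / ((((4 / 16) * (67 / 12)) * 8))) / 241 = 24 / 16147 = 0.00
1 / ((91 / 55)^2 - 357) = -3025 / 1071644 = -0.00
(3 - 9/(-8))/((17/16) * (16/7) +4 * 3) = 231/808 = 0.29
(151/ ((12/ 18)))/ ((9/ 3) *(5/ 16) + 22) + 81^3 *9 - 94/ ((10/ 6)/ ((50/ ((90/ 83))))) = 5263196407/ 1101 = 4780378.21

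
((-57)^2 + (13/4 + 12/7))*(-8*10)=-1822220/7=-260317.14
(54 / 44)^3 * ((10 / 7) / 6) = 32805 / 74536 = 0.44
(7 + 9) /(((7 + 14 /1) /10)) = 160 /21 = 7.62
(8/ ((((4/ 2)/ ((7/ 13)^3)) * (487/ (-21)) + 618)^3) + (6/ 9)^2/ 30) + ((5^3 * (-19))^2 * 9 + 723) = 10581426859273762088012601949/ 208433879391635622720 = 50766348.01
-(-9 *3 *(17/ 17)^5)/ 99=3/ 11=0.27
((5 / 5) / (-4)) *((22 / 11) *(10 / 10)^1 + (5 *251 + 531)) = -447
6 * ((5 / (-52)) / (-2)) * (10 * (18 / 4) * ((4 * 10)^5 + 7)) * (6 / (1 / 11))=2280960155925 / 26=87729236766.35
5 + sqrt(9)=8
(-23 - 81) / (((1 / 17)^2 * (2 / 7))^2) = -106405754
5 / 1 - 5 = 0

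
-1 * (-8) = 8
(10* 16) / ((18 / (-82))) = -6560 / 9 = -728.89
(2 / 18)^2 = 1 / 81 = 0.01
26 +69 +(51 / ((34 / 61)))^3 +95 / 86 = 766156.98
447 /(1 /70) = 31290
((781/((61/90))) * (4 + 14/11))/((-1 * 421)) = -370620/25681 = -14.43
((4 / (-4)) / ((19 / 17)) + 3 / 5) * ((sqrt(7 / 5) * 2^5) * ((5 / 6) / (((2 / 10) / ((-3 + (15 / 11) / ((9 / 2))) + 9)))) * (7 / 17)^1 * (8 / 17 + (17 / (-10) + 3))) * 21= -687185408 * sqrt(35) / 906015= -4487.17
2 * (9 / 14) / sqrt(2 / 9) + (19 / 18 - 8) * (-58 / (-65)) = -725 / 117 + 27 * sqrt(2) / 14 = -3.47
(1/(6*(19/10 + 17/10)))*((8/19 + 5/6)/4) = 715/49248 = 0.01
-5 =-5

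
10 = 10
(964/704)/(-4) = -241/704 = -0.34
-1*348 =-348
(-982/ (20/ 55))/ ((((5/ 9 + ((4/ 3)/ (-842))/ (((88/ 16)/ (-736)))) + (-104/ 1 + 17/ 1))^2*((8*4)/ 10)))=-0.11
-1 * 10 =-10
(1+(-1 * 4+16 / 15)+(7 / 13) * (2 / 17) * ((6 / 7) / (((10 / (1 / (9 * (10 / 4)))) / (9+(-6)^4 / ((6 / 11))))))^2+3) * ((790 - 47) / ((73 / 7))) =542764472 / 1209975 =448.57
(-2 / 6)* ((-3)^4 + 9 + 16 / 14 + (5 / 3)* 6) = -236 / 7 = -33.71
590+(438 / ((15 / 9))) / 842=1242607 / 2105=590.31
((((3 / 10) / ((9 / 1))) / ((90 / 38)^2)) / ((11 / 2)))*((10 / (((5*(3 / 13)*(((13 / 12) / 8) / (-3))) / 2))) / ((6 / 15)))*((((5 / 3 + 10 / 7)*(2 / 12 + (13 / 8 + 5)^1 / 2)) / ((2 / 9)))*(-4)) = 6269848 / 31185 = 201.05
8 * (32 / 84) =64 / 21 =3.05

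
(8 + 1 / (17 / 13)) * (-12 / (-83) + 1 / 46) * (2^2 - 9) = -473075 / 64906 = -7.29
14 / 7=2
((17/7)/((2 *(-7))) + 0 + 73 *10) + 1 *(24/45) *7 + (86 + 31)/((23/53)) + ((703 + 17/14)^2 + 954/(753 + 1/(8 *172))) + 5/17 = 591870329944701239/1191071730660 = 496922.49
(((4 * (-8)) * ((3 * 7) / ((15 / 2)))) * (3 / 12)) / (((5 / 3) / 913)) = -306768 / 25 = -12270.72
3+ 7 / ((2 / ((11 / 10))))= 137 / 20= 6.85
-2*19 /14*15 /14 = -2.91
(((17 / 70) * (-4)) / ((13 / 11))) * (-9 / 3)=1122 / 455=2.47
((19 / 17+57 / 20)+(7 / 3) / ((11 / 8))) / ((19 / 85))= 63557 / 2508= 25.34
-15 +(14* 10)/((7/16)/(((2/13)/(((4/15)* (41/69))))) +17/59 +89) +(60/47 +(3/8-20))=-523983647291/16483527544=-31.79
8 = 8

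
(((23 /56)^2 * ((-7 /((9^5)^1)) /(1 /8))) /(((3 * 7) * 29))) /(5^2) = -529 /50345177400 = -0.00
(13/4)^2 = 169/16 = 10.56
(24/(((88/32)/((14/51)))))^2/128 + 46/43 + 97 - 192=-141172367/1503667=-93.89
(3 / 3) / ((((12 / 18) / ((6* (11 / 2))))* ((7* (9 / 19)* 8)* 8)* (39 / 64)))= 209 / 546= 0.38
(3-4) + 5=4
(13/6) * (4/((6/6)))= 26/3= 8.67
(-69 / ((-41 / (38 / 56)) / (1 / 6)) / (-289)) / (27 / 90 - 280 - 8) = 2185 / 954508044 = 0.00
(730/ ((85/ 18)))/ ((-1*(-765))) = 292/ 1445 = 0.20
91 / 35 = 2.60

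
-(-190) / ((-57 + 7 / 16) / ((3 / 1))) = -1824 / 181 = -10.08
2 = 2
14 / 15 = 0.93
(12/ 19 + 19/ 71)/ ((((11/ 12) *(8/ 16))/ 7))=203784/ 14839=13.73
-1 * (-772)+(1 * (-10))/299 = 230818/299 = 771.97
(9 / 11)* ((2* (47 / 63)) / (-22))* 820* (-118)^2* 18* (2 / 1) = -19318714560 / 847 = -22808399.72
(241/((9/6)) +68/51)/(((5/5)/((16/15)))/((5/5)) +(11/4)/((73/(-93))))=-63.14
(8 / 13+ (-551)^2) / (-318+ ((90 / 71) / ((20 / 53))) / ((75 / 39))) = -4670404850 / 4865029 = -960.00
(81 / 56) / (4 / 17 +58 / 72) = 12393 / 8918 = 1.39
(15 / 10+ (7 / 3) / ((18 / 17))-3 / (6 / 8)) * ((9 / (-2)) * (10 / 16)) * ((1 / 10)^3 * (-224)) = -0.19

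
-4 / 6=-0.67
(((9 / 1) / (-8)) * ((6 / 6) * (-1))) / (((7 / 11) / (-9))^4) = 864536409 / 19208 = 45009.18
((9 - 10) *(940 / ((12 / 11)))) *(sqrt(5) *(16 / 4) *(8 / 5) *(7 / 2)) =-57904 *sqrt(5) / 3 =-43159.09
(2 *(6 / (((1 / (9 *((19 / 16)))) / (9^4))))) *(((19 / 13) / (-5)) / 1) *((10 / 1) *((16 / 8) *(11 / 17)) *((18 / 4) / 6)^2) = -6331056633 / 3536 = -1790457.19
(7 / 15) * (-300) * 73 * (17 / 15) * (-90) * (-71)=-74013240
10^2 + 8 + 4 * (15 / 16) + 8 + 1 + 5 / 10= 485 / 4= 121.25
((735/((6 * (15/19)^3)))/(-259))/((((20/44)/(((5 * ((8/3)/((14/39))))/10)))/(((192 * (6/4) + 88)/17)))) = -368794712/2122875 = -173.72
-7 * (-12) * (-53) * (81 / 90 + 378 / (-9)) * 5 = 914886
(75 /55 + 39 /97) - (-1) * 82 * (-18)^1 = -1474.23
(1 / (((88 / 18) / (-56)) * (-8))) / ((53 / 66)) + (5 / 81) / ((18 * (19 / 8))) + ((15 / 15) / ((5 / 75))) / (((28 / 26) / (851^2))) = 51834726523399 / 5138721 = 10087087.14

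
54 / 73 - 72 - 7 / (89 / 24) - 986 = -1059.15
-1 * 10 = -10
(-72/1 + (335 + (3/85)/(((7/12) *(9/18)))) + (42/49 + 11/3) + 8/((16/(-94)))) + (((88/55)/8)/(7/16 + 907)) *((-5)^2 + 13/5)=28592401601/129582075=220.65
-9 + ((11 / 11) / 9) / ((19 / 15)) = -508 / 57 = -8.91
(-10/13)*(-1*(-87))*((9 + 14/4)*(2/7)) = -21750/91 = -239.01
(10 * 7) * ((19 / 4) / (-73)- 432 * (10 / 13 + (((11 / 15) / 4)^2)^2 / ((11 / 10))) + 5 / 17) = -112656230911 / 4839900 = -23276.56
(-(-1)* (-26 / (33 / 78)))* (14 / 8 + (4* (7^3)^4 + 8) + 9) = -37426840604179 / 11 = -3402440054925.36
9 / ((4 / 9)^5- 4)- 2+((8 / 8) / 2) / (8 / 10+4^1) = -11727455 / 2822064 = -4.16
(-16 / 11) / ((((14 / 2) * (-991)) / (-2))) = -0.00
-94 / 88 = -47 / 44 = -1.07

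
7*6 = 42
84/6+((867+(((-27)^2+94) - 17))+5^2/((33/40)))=56671/33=1717.30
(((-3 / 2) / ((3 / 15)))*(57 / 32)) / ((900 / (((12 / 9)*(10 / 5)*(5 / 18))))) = -19 / 1728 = -0.01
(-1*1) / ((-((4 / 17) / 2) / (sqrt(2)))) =17*sqrt(2) / 2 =12.02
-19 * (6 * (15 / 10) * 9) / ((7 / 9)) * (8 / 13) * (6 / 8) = -83106 / 91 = -913.25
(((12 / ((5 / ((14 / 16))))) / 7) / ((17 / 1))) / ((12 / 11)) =11 / 680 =0.02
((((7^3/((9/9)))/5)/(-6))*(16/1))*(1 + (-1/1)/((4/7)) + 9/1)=-7546/5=-1509.20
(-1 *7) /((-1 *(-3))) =-7 /3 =-2.33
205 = 205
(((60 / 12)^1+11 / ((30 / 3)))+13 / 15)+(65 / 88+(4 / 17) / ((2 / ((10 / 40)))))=173567 / 22440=7.73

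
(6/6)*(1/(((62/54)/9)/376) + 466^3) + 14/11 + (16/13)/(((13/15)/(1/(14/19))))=40823434213174/403403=101197646.55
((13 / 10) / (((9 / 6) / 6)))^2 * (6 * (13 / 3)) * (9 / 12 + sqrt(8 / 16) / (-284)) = 13182 / 25 - 2197 * sqrt(2) / 1775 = 525.53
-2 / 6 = -1 / 3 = -0.33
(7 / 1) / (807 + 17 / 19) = 133 / 15350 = 0.01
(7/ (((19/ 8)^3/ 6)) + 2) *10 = 352220/ 6859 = 51.35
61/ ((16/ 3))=183/ 16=11.44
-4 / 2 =-2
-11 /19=-0.58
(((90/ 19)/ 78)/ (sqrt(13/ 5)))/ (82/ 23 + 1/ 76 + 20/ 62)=0.01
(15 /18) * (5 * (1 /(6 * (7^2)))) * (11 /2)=275 /3528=0.08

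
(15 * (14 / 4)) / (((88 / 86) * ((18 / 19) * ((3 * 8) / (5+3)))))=28595 / 1584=18.05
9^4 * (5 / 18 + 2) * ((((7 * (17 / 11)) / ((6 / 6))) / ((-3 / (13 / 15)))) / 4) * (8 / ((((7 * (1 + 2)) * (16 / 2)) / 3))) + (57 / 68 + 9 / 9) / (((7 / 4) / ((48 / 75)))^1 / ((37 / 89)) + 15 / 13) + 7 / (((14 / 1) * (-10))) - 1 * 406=-738378177349 / 356040520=-2073.86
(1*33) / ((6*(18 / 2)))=11 / 18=0.61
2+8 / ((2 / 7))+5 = 35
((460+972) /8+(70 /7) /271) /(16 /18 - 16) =-436671 /36856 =-11.85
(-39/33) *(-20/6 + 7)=-13/3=-4.33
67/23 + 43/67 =5478/1541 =3.55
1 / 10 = 0.10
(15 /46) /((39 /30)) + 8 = 2467 /299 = 8.25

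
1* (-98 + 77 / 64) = -6195 / 64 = -96.80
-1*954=-954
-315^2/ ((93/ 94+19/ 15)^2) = -197269222500/ 10118761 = -19495.39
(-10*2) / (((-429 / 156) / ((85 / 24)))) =850 / 33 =25.76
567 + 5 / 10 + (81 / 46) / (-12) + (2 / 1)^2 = 105129 / 184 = 571.35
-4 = -4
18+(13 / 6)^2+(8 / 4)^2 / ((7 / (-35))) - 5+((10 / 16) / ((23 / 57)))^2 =28513 / 304704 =0.09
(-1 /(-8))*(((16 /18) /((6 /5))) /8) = 5 /432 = 0.01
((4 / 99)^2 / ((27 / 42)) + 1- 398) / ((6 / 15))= -175093745 / 176418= -992.49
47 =47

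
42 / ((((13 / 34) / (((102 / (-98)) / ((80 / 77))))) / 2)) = -28611 / 130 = -220.08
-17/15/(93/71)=-1207/1395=-0.87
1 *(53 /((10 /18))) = 477 /5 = 95.40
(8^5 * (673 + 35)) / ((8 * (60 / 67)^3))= 4542724352 / 1125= 4037977.20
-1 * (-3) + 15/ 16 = 3.94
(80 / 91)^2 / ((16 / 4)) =1600 / 8281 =0.19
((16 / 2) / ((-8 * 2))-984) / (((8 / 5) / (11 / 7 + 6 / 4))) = -423335 / 224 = -1889.89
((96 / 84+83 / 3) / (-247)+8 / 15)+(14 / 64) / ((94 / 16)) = 2213261 / 4875780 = 0.45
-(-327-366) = 693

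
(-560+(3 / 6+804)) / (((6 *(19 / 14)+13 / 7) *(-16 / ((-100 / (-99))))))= -815 / 528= -1.54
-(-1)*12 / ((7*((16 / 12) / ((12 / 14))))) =54 / 49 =1.10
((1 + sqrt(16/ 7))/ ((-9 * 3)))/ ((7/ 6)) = -8 * sqrt(7)/ 441- 2/ 63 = -0.08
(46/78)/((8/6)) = 23/52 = 0.44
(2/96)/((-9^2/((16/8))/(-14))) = 7/972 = 0.01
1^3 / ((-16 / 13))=-13 / 16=-0.81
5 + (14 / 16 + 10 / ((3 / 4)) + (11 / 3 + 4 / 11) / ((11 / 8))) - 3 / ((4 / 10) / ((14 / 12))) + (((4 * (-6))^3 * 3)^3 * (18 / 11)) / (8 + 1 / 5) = -564924124400968759 / 39688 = -14234129318710.16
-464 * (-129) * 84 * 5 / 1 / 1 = 25139520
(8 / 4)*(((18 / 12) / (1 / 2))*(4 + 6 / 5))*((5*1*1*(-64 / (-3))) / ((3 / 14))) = 46592 / 3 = 15530.67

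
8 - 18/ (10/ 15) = -19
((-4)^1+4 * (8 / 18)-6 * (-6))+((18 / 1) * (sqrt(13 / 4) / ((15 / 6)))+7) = 18 * sqrt(13) / 5+367 / 9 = 53.76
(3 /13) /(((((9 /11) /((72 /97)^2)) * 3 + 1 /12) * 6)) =0.01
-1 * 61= -61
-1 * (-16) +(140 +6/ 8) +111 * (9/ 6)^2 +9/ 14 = 2850/ 7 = 407.14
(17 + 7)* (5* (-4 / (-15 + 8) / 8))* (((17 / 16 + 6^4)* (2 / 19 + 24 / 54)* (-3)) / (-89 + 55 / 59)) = 287740345 / 1382136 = 208.19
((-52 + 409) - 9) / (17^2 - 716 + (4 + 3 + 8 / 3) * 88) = 1044 / 1271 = 0.82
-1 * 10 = -10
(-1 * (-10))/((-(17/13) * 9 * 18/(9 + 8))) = -0.80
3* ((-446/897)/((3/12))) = -1784/299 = -5.97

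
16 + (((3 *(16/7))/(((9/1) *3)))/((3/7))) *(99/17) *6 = 624/17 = 36.71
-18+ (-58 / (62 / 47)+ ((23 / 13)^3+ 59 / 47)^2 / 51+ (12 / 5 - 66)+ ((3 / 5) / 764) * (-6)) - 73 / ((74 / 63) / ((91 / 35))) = -56835958007020468412 / 198550753968790145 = -286.25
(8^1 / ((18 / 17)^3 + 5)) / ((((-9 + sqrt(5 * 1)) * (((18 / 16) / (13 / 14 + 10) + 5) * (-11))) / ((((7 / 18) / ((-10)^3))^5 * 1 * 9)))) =-1403737447 / 6428268435996000000000000000-1403737447 * sqrt(5) / 57854415923964000000000000000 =-0.00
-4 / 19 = -0.21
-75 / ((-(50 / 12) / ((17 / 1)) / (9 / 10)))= 1377 / 5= 275.40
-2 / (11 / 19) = -3.45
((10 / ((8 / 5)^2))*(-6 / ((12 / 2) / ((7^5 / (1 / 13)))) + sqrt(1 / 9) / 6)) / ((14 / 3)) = -491604625 / 2688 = -182888.63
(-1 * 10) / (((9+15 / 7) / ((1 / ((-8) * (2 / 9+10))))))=105 / 9568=0.01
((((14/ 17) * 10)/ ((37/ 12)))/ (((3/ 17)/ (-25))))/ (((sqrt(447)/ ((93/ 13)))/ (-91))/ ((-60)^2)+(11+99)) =-2819463292800000000/ 819658257263994487 - 10936800000 * sqrt(447)/ 819658257263994487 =-3.44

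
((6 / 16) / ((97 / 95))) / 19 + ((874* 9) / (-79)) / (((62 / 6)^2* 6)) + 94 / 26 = 2664693661 / 765870872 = 3.48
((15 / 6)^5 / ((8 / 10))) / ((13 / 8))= 15625 / 208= 75.12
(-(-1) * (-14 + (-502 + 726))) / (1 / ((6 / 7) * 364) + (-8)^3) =-65520 / 159743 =-0.41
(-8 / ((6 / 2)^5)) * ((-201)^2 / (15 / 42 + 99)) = -502768 / 37557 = -13.39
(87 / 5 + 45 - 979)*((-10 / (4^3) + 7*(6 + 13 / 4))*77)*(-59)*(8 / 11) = 3912374193 / 20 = 195618709.65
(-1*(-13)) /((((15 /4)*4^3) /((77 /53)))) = 1001 /12720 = 0.08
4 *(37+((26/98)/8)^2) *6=17057211/19208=888.03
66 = 66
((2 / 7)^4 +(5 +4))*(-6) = -129750 / 2401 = -54.04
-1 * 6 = -6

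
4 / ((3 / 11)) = 14.67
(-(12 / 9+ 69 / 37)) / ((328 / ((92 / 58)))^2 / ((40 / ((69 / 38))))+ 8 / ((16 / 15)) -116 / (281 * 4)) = -435929350 / 265580448261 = -0.00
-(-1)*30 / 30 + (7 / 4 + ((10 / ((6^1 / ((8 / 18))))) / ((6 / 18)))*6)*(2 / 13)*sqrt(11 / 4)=1 + 181*sqrt(11) / 156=4.85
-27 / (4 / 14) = -189 / 2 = -94.50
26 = 26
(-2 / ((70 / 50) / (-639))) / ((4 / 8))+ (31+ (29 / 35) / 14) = 909819 / 490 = 1856.77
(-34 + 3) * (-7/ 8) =217/ 8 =27.12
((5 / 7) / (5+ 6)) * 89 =445 / 77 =5.78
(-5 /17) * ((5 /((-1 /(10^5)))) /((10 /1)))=250000 /17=14705.88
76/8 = 19/2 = 9.50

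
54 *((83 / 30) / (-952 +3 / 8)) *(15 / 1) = -17928 / 7613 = -2.35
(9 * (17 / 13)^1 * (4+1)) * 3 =2295 / 13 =176.54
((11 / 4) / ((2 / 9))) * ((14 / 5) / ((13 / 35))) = 93.29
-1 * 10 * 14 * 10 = -1400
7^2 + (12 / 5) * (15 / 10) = 263 / 5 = 52.60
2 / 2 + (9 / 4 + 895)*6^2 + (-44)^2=34238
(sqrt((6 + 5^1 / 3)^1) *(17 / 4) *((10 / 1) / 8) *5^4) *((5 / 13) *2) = 265625 *sqrt(69) / 312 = 7071.95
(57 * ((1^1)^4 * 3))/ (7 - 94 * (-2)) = 57/ 65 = 0.88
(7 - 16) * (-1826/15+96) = 1158/5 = 231.60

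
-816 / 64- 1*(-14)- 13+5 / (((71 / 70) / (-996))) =-1397737 / 284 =-4921.61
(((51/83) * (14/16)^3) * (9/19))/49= 3213/807424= 0.00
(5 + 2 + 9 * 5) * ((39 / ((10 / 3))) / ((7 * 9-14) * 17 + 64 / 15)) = 9126 / 12559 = 0.73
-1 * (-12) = 12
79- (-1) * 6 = 85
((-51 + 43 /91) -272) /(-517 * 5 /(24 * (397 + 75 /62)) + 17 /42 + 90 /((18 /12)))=-414069800 /77202073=-5.36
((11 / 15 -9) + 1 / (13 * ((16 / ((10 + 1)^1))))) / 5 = -25627 / 15600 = -1.64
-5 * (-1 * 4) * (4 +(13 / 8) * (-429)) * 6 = -83175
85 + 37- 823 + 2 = -699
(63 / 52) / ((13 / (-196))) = -3087 / 169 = -18.27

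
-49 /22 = -2.23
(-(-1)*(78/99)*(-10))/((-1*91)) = 20/231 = 0.09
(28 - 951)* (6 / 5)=-5538 / 5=-1107.60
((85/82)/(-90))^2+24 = 52286113/2178576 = 24.00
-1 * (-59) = 59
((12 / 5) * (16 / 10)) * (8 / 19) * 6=4608 / 475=9.70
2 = 2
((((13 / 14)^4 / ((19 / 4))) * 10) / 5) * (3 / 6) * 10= 142805 / 91238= 1.57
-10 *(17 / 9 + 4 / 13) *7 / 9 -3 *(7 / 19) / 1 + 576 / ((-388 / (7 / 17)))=-620276083 / 32991543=-18.80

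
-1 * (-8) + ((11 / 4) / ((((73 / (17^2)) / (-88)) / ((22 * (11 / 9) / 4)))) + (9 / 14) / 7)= -414141401 / 64386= -6432.17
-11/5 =-2.20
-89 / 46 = -1.93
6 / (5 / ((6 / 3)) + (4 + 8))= 12 / 29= 0.41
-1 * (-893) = 893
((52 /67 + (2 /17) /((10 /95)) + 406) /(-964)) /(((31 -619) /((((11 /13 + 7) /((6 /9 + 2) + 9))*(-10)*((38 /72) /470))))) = -8827229 /1624308110880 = -0.00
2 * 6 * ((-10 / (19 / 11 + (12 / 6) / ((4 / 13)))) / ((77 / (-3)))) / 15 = 48 / 1267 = 0.04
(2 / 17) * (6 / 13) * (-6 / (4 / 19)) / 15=-114 / 1105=-0.10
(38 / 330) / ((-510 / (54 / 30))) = -19 / 46750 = -0.00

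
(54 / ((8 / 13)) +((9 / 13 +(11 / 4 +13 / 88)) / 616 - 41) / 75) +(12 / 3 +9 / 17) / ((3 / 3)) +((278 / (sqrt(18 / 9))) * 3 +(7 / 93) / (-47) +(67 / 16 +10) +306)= 539247330530567 / 1309111003200 +417 * sqrt(2)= 1001.65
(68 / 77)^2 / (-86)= -2312 / 254947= -0.01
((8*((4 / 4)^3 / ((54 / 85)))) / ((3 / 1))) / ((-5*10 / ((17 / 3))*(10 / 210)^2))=-28322 / 135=-209.79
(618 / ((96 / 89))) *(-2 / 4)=-9167 / 32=-286.47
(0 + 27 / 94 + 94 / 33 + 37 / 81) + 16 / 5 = 2844499 / 418770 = 6.79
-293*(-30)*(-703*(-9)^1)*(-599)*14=-466381771380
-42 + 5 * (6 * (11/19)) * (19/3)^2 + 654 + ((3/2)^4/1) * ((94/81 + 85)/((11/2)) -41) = 623257/528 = 1180.41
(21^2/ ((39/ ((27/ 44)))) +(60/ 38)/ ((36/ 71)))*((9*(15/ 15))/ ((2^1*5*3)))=327763/ 108680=3.02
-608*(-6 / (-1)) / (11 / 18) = -65664 / 11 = -5969.45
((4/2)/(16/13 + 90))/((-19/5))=-65/11267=-0.01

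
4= 4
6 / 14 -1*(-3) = 24 / 7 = 3.43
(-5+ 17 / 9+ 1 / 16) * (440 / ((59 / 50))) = -603625 / 531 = -1136.77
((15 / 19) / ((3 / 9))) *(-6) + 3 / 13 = -3453 / 247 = -13.98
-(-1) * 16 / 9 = 16 / 9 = 1.78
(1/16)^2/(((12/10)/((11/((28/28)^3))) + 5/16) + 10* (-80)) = -55/11258064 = -0.00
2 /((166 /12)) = 12 /83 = 0.14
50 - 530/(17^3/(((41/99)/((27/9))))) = 72936320/1459161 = 49.99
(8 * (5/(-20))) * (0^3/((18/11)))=0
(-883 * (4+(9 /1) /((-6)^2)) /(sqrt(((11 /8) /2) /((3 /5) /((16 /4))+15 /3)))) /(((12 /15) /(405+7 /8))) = -5210977.66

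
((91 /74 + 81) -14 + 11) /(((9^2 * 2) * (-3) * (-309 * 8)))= 5863 /88903008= 0.00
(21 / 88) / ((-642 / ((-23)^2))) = -3703 / 18832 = -0.20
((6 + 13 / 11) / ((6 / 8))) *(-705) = -74260 / 11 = -6750.91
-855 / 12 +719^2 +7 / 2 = 2067573 / 4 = 516893.25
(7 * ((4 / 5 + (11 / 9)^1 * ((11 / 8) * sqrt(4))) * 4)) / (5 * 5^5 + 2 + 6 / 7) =36701 / 4922775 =0.01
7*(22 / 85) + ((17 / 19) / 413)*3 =1.82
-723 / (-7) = 723 / 7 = 103.29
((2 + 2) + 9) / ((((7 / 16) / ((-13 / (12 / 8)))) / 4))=-21632 / 21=-1030.10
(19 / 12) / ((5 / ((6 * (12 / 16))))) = 57 / 40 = 1.42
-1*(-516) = 516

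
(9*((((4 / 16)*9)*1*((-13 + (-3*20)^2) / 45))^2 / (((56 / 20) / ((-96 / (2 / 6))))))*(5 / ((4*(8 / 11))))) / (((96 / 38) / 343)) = -3557696394483 / 512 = -6948625770.47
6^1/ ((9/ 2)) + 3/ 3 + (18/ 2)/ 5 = 4.13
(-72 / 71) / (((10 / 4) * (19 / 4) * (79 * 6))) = -96 / 532855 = -0.00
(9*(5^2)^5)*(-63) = -5537109375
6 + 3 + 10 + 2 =21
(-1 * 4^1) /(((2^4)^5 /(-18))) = 0.00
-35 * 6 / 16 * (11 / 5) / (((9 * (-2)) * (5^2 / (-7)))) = -539 / 1200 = -0.45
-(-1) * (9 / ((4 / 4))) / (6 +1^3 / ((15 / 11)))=1.34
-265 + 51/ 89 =-23534/ 89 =-264.43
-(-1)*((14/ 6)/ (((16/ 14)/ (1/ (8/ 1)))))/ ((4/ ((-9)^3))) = -11907/ 256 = -46.51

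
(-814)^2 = 662596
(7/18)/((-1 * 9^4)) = -7/118098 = -0.00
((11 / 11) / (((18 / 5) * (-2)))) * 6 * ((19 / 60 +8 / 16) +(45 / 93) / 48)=-0.69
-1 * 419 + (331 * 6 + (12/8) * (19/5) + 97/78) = 306919/195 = 1573.94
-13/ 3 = -4.33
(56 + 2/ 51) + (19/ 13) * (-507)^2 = 19162895/ 51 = 375743.04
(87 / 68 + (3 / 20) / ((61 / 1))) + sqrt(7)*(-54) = 13293 / 10370 - 54*sqrt(7) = -141.59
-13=-13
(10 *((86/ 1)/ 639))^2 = 739600/ 408321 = 1.81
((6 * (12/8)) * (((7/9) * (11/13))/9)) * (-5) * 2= -770/117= -6.58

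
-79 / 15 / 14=-79 / 210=-0.38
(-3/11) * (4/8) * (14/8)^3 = -1029/1408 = -0.73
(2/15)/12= 0.01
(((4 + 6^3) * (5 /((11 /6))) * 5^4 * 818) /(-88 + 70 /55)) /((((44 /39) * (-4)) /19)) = 1578484375 /106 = 14891362.03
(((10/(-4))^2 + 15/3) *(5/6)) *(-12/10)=-45/4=-11.25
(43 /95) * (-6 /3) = -86 /95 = -0.91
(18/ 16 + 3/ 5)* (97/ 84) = 2231/ 1120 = 1.99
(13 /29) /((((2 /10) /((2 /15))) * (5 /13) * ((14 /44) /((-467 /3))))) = -3472612 /9135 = -380.14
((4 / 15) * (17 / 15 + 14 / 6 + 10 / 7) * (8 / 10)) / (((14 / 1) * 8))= 514 / 55125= 0.01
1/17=0.06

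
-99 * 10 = -990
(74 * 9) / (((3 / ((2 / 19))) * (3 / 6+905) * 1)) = 888 / 34409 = 0.03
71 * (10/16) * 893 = 317015/8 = 39626.88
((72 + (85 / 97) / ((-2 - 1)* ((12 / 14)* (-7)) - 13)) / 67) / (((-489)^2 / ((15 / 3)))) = 35005 / 1554047379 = 0.00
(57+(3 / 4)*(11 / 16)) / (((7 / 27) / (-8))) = -99387 / 56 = -1774.77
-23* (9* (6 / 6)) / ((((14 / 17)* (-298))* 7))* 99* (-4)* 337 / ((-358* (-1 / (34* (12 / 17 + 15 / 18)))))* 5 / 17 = -1807106895 / 2613758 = -691.38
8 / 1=8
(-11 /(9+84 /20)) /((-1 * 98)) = 5 /588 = 0.01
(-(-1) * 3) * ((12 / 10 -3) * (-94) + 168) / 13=5058 / 65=77.82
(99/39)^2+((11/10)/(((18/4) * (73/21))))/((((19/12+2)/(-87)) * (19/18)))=243231813/50396645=4.83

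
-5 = -5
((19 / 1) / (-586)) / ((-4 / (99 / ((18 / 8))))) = 209 / 586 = 0.36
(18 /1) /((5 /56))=1008 /5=201.60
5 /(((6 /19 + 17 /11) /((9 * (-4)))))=-37620 /389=-96.71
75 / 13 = 5.77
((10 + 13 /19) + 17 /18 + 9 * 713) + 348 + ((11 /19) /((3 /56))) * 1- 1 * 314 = 2213915 /342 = 6473.44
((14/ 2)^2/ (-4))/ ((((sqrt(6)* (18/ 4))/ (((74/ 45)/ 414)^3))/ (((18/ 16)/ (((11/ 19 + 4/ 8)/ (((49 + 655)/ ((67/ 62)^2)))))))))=-7976105847248* sqrt(6)/ 446275756176638625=-0.00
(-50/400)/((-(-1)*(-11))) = 1/88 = 0.01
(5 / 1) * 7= 35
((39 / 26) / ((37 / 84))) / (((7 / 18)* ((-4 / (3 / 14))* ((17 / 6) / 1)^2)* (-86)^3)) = 2187 / 23804713828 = 0.00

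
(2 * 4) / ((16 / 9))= 9 / 2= 4.50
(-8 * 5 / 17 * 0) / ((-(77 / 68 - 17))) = 0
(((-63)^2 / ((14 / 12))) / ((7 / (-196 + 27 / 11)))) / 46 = -517347 / 253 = -2044.85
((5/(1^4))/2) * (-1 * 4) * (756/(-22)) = 3780/11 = 343.64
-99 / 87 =-33 / 29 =-1.14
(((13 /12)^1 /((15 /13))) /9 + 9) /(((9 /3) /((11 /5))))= 6.68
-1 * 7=-7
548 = 548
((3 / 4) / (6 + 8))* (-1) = -3 / 56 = -0.05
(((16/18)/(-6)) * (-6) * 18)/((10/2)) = 16/5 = 3.20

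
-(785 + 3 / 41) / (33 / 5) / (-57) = 160940 / 77121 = 2.09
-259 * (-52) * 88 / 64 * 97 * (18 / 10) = 32333301 / 10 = 3233330.10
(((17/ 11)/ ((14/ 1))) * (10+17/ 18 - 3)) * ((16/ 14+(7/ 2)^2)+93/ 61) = 625651/ 47824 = 13.08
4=4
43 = 43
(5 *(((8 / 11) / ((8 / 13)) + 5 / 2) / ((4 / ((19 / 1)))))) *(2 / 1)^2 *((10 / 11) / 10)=7695 / 242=31.80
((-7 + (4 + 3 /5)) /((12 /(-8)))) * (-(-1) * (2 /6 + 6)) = 152 /15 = 10.13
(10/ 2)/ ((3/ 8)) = 40/ 3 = 13.33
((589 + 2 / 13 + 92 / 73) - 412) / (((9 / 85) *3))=14391775 / 25623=561.67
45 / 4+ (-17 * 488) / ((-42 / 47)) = 9294.87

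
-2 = -2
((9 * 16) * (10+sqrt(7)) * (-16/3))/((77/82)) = -10342.58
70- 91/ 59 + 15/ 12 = 16451/ 236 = 69.71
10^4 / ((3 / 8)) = 80000 / 3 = 26666.67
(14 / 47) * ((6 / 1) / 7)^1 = 12 / 47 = 0.26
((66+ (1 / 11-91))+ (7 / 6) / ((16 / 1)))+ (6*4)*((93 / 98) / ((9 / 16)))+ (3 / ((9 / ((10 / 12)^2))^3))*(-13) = 95547651763 / 6110862912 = 15.64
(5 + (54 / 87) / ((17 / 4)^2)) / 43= 42193 / 360383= 0.12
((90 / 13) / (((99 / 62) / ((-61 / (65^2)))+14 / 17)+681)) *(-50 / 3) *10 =-964410000 / 477444331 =-2.02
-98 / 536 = -49 / 268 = -0.18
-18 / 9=-2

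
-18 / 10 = -9 / 5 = -1.80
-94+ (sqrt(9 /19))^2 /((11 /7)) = -19583 /209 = -93.70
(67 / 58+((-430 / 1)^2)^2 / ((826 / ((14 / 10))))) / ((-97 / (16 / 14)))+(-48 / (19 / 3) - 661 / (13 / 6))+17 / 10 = -1960002073555549 / 2869569430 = -683030.02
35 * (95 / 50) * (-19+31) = 798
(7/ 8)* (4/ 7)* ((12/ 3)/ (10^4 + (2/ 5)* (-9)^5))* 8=-40/ 34049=-0.00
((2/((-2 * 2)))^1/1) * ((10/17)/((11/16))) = -80/187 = -0.43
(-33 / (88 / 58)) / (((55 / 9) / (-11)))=783 / 20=39.15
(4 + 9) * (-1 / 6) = -13 / 6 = -2.17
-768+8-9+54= -715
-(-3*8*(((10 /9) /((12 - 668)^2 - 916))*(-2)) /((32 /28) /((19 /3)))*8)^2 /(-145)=1132096 /5414490112545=0.00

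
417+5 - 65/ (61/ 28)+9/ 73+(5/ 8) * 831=32477055/ 35624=911.66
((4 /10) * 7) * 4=56 /5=11.20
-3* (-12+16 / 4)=24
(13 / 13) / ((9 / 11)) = 11 / 9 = 1.22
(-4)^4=256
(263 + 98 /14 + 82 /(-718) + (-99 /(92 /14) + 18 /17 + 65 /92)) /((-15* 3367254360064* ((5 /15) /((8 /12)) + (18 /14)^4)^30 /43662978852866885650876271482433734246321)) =-649644743057260123602776775418862067563548385568273369216572295667255195718324774076549889341483525537526792946974501590738371924253660966394756823 /5666331501871786643765631865682916593667712157921214539419691926179091688308689224367827617209426117606518505570598970889980618743040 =-114649971121996.63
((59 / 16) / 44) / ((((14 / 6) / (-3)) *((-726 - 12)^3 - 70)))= 531 / 1980796501376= 0.00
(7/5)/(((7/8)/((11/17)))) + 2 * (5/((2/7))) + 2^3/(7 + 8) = 1865/51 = 36.57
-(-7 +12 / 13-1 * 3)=118 / 13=9.08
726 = 726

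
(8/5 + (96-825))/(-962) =3637/4810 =0.76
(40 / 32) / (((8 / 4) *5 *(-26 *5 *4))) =-1 / 4160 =-0.00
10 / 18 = 5 / 9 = 0.56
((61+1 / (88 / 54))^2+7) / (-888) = -7363073 / 1719168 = -4.28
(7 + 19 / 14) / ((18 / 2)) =13 / 14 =0.93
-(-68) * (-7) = -476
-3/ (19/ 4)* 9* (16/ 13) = -1728/ 247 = -7.00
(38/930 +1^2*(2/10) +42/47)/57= 24794/1245735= 0.02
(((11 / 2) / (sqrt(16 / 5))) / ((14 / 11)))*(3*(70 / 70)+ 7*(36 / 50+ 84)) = 1803021*sqrt(5) / 2800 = 1439.88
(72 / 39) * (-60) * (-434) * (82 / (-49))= -7320960 / 91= -80450.11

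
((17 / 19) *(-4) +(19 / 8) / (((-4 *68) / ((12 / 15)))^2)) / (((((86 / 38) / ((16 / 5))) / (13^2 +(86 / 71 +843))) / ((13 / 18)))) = -9801774392761 / 2646951000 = -3703.04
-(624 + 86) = -710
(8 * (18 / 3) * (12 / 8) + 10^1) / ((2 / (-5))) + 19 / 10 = -203.10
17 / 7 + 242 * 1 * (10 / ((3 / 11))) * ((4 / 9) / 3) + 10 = 752407 / 567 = 1327.00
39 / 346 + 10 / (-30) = -229 / 1038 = -0.22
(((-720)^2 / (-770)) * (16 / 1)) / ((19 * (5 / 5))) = -829440 / 1463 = -566.94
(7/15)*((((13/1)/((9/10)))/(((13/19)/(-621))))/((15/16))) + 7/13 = -1272439/195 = -6525.33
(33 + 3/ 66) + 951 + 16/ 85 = 1840517/ 1870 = 984.23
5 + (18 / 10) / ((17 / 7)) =488 / 85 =5.74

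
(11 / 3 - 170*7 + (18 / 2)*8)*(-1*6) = 6686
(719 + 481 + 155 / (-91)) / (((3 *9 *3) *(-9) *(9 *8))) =-109045 / 4776408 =-0.02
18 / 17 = 1.06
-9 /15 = -3 /5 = -0.60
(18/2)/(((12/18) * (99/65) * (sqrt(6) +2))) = -195/22 +195 * sqrt(6)/44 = 1.99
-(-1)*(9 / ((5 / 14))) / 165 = 42 / 275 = 0.15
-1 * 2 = -2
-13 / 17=-0.76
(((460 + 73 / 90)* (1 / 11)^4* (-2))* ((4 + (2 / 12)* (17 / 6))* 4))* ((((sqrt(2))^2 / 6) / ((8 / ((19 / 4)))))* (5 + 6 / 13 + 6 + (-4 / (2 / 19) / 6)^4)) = -108231969445747 / 299705955120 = -361.13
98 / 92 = 49 / 46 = 1.07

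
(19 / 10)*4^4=2432 / 5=486.40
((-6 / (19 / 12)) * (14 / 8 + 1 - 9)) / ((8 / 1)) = 225 / 76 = 2.96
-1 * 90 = -90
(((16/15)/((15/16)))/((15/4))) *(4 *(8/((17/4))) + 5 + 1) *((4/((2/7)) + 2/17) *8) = 6029312/13005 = 463.61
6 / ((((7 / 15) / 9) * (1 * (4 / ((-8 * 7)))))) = -1620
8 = 8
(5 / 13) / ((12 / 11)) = 55 / 156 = 0.35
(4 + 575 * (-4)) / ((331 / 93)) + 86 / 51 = -10861462 / 16881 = -643.41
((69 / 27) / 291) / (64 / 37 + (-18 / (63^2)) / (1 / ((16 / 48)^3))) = 375291 / 73911478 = 0.01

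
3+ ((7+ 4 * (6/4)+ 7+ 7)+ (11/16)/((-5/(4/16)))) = 9589/320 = 29.97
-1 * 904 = -904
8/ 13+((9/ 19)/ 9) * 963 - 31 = 5014/ 247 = 20.30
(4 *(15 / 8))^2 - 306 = -249.75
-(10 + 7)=-17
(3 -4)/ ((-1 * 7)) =1/ 7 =0.14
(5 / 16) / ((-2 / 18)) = -45 / 16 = -2.81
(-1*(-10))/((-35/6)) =-1.71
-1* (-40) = 40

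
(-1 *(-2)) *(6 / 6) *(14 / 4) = 7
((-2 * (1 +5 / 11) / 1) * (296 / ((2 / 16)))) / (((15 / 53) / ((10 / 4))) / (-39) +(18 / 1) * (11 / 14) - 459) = 45683456 / 2950145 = 15.49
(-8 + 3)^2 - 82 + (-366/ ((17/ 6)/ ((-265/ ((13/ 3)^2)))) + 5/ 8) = 1766.62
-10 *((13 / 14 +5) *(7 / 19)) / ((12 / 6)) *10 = -2075 / 19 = -109.21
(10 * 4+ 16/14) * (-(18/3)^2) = -10368/7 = -1481.14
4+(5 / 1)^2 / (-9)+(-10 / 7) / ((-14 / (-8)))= 179 / 441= 0.41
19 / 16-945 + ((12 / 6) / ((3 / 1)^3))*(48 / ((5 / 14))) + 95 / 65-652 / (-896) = -122085739 / 131040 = -931.67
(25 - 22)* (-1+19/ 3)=16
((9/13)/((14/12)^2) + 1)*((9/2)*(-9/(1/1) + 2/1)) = -8649/182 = -47.52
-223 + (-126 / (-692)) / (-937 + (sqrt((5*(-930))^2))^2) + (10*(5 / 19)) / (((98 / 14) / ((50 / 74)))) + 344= 234941139417339 / 1937594746682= 121.25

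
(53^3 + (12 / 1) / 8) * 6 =893271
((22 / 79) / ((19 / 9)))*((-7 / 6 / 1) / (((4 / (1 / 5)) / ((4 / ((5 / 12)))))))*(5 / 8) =-0.05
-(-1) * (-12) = -12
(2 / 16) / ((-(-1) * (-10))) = -1 / 80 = -0.01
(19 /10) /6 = 19 /60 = 0.32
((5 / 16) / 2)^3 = 125 / 32768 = 0.00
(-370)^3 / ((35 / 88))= -891492800 / 7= -127356114.29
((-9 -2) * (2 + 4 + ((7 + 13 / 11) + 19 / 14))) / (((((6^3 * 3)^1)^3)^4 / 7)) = -2393 / 10963016458669217402386333556539392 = -0.00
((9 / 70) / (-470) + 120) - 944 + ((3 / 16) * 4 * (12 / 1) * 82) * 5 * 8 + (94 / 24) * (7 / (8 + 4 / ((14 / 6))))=192615013939 / 6711600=28698.82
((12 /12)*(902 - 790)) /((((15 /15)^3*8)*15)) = 14 /15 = 0.93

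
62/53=1.17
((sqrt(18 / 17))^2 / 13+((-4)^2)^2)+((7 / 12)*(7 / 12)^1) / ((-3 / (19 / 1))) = 24242857 / 95472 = 253.93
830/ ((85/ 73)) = 12118/ 17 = 712.82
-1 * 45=-45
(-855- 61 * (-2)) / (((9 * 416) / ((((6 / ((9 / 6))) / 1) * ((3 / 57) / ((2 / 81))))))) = -1.67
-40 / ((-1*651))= 40 / 651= 0.06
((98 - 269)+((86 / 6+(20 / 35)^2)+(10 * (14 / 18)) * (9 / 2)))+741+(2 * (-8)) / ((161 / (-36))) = 2107166 / 3381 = 623.24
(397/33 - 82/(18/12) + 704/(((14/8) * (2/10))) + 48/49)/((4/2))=1061707/1078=984.89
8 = 8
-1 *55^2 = -3025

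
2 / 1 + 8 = 10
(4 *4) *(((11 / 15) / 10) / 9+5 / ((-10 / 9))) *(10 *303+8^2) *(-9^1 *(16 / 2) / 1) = 1200769024 / 75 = 16010253.65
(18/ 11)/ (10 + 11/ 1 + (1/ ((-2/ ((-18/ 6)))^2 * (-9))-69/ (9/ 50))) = -216/ 47861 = -0.00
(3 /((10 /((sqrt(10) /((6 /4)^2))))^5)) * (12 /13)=512 * sqrt(10) /10661625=0.00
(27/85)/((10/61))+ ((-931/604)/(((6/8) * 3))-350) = -402855577/1155150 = -348.75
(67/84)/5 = 67/420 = 0.16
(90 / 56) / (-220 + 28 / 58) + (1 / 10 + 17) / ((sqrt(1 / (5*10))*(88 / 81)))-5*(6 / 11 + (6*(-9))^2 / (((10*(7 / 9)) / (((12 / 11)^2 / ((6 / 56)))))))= -149713756299 / 7189336 + 13851*sqrt(2) / 176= -20713.12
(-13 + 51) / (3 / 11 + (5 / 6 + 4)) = 7.44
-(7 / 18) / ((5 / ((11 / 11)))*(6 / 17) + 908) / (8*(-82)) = 119 / 182622528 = 0.00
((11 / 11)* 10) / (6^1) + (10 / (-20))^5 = 157 / 96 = 1.64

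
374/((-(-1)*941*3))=0.13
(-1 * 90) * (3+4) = -630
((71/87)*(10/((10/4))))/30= 142/1305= 0.11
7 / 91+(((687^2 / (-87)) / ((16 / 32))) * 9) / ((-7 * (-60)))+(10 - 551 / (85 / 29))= -184121501 / 448630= -410.41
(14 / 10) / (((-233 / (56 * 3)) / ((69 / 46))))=-1764 / 1165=-1.51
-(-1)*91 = 91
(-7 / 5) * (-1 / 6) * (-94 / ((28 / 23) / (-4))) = 1081 / 15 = 72.07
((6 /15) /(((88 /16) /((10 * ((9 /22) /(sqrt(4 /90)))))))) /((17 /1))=54 * sqrt(10) /2057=0.08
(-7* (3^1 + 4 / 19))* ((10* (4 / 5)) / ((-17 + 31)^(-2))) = -669536 / 19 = -35238.74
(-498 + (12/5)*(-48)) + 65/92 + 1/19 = -612.44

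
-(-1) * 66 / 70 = 33 / 35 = 0.94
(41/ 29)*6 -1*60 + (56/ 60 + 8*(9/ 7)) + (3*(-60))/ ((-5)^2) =-144632/ 3045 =-47.50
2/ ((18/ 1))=1/ 9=0.11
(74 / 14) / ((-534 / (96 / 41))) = -592 / 25543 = -0.02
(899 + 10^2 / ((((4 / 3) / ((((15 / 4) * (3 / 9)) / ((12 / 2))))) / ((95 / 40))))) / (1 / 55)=3295105 / 64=51486.02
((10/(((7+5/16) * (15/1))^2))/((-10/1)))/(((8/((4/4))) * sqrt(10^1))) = -16 * sqrt(10)/15400125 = -0.00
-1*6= -6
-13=-13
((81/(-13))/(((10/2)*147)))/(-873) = 3/308945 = 0.00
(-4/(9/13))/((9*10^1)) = -26/405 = -0.06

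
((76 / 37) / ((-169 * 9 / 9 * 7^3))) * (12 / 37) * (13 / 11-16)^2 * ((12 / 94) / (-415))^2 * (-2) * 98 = 3489253632 / 74553059790384175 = 0.00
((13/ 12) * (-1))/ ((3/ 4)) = -13/ 9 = -1.44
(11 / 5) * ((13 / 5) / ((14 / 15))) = 429 / 70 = 6.13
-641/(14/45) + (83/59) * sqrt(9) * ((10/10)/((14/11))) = -849558/413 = -2057.04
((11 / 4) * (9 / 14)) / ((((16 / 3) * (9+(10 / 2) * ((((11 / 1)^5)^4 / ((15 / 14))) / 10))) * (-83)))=-4455 / 350217501362012359359859456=-0.00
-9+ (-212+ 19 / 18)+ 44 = -3167 / 18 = -175.94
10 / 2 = 5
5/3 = 1.67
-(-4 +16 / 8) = 2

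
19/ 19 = 1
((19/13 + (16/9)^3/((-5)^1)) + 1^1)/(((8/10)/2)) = 31696/9477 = 3.34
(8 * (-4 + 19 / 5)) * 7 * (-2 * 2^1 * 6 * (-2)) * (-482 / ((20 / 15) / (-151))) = -146728512 / 5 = -29345702.40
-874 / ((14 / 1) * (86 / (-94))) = 20539 / 301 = 68.24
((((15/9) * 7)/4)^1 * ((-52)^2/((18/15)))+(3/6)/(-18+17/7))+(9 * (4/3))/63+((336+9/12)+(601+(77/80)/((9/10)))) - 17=45744597/6104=7494.20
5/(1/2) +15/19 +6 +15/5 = 376/19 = 19.79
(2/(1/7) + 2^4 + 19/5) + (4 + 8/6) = 587/15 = 39.13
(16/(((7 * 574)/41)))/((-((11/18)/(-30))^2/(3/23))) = -51.32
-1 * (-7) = 7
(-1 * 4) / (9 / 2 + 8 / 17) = -136 / 169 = -0.80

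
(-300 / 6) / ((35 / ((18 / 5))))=-36 / 7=-5.14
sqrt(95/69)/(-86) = -0.01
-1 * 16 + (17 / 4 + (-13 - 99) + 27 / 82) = -20241 / 164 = -123.42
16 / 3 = 5.33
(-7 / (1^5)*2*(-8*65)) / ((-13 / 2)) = -1120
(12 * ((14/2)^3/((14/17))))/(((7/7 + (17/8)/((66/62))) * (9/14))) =293216/113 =2594.83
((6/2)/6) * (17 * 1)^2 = 144.50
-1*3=-3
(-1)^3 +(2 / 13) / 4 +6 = 131 / 26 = 5.04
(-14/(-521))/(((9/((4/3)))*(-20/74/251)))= -3.70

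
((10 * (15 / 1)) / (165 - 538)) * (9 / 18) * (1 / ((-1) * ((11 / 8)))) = 600 / 4103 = 0.15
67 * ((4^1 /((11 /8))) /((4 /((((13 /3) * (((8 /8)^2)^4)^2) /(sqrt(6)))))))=3484 * sqrt(6) /99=86.20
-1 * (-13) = 13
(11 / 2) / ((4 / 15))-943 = -7379 / 8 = -922.38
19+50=69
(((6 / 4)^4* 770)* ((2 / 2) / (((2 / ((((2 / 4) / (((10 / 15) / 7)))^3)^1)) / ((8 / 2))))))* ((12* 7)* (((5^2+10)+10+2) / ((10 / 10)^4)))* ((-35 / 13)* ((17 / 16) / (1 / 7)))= -1187232539013675 / 13312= -89185136644.66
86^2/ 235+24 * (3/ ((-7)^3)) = 2519908/ 80605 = 31.26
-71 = -71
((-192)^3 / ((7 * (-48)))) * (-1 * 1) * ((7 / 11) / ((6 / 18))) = -442368 / 11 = -40215.27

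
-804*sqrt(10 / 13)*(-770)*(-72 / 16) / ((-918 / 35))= 1805650*sqrt(130) / 221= 93156.46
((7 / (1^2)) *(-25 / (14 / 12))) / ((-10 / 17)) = 255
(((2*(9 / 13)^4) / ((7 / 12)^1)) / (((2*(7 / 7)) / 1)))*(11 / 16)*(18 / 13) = 1948617 / 5198102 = 0.37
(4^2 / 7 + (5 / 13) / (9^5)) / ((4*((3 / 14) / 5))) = 61411135 / 4605822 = 13.33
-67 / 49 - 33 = -1684 / 49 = -34.37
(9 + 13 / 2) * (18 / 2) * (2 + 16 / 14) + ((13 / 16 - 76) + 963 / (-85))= 3350199 / 9520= 351.91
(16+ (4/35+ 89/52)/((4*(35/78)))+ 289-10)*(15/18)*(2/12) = 41.11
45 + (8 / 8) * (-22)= 23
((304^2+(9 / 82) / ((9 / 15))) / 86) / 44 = 7578127 / 310288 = 24.42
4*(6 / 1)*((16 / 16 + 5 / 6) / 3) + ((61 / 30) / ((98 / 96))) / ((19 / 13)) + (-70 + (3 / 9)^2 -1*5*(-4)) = -1418539 / 41895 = -33.86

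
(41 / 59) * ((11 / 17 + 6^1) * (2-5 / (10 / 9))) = -23165 / 2006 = -11.55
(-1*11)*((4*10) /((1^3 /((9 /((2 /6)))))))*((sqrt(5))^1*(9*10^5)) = -10692000000*sqrt(5) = -23908038815.43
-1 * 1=-1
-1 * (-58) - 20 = 38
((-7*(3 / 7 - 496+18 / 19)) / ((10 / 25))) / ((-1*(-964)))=328925 / 36632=8.98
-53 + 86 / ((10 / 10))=33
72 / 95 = 0.76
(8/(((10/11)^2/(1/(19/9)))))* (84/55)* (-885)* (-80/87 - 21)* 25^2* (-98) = -4584724729200/551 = -8320734535.75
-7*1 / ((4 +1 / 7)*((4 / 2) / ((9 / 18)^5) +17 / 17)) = -49 / 1885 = -0.03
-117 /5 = -23.40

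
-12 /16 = -3 /4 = -0.75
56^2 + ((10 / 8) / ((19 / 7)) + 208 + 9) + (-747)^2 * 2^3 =339524335 / 76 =4467425.46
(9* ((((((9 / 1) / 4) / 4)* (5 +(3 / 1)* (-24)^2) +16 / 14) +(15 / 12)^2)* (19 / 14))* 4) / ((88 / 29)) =271460619 / 17248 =15738.67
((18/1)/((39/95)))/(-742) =-285/4823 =-0.06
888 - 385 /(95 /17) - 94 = 13777 /19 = 725.11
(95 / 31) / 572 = 95 / 17732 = 0.01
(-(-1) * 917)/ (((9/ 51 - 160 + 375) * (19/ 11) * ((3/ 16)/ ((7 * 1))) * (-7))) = -1371832/ 104253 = -13.16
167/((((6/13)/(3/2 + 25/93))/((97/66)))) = 940.63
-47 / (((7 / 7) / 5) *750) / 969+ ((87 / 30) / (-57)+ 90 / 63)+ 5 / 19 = 834578 / 508725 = 1.64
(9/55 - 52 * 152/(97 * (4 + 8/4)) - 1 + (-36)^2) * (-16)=-328187744/16005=-20505.33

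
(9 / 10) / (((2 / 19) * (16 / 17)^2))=49419 / 5120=9.65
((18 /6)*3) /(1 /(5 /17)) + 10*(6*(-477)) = -486495 /17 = -28617.35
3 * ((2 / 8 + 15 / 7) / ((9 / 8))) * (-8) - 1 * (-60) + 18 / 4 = 565 / 42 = 13.45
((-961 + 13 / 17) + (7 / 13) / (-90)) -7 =-19238429 / 19890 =-967.24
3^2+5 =14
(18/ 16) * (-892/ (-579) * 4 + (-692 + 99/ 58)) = -769.65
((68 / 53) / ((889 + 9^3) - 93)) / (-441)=-68 / 35643825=-0.00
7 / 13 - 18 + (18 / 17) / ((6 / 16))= -3235 / 221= -14.64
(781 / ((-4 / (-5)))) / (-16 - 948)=-3905 / 3856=-1.01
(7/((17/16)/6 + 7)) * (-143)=-7392/53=-139.47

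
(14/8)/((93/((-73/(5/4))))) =-511/465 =-1.10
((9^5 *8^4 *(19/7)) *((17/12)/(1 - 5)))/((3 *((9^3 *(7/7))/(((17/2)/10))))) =-3162816/35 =-90366.17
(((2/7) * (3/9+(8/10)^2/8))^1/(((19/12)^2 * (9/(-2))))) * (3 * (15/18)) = -992/37905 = -0.03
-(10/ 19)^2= -100/ 361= -0.28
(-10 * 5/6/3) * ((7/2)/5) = -35/18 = -1.94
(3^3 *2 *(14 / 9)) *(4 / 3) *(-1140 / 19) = -6720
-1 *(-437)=437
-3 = -3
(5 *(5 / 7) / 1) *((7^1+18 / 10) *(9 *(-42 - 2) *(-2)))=174240 / 7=24891.43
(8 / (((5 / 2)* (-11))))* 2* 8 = -256 / 55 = -4.65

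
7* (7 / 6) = 49 / 6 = 8.17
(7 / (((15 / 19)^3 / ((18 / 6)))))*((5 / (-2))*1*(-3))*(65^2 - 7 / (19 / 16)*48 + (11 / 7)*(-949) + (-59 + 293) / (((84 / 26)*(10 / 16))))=308081732 / 375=821551.29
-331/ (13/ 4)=-1324/ 13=-101.85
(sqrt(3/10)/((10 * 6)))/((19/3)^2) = 3 * sqrt(30)/72200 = 0.00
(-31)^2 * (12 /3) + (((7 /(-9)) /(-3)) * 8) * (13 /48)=622819 /162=3844.56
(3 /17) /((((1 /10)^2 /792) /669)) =158954400 /17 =9350258.82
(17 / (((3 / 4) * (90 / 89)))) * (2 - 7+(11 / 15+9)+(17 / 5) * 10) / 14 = 125579 / 2025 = 62.01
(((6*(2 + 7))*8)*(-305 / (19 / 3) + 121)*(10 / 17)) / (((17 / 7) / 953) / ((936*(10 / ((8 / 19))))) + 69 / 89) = 4153236346022400 / 173951620811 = 23875.81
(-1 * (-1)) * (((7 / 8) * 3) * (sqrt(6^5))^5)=5714053632 * sqrt(6)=13996515761.30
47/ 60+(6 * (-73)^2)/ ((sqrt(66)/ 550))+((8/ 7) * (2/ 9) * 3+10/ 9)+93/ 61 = 321347/ 76860+266450 * sqrt(66) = 2164654.21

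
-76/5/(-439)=76/2195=0.03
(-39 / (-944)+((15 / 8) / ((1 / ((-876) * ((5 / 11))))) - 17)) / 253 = -7928699 / 2627152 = -3.02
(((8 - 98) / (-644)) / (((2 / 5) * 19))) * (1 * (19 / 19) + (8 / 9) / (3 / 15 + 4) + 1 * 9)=24125 / 128478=0.19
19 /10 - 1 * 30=-28.10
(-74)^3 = -405224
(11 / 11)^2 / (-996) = -1 / 996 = -0.00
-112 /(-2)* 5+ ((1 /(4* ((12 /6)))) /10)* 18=11209 /40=280.22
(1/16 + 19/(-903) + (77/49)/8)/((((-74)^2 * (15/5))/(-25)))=-12275/33907392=-0.00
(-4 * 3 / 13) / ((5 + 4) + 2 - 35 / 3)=18 / 13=1.38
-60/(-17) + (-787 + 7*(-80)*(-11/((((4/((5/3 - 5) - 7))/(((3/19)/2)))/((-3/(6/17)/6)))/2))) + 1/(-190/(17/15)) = 134501311/48450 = 2776.08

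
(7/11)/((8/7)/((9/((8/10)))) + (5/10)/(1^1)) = 4410/4169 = 1.06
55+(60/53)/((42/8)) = 20485/371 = 55.22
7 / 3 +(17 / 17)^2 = 10 / 3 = 3.33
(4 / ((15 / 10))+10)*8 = 304 / 3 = 101.33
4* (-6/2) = -12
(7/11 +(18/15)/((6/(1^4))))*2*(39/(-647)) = -3588/35585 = -0.10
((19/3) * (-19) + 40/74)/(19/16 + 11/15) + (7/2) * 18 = 10831/17057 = 0.63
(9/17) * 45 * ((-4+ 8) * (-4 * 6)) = -38880/17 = -2287.06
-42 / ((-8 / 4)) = 21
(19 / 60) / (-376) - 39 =-879859 / 22560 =-39.00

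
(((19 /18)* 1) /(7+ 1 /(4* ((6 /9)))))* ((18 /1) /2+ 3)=304 /177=1.72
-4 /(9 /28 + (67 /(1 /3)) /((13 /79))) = -1456 /444729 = -0.00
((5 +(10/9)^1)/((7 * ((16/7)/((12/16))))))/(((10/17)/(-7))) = -1309/384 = -3.41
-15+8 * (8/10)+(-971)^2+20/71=334705602/355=942832.68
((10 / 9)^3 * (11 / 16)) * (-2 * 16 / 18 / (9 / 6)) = -22000 / 19683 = -1.12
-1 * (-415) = 415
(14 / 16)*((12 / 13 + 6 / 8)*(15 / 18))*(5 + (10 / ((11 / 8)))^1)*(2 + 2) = 59.89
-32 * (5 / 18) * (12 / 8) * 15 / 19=-200 / 19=-10.53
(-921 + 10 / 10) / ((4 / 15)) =-3450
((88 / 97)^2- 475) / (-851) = 4461531 / 8007059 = 0.56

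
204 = 204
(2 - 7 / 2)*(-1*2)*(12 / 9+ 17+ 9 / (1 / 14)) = 433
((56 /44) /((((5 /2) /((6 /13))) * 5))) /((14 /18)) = 216 /3575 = 0.06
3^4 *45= 3645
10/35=2/7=0.29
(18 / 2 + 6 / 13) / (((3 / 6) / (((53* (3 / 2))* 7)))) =136899 / 13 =10530.69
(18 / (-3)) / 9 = -2 / 3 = -0.67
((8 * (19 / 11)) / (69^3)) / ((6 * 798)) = 2 / 227656737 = 0.00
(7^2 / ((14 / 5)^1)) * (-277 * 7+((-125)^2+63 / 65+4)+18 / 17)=105907837 / 442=239610.49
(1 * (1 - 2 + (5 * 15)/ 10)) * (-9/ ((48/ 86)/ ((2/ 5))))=-1677/ 40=-41.92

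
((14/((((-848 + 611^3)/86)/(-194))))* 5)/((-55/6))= 66736/119480053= 0.00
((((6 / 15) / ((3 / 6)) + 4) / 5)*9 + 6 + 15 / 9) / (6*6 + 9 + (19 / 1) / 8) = 9784 / 28425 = 0.34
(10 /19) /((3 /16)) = 160 /57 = 2.81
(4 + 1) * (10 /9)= 5.56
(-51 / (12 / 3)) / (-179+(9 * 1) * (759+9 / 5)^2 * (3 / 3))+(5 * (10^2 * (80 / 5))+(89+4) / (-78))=54167301672747 / 6771921988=7998.81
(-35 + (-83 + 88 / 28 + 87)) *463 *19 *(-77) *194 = 3660695610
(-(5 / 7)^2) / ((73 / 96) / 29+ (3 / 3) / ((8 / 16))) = -0.25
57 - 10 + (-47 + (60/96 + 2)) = 21/8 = 2.62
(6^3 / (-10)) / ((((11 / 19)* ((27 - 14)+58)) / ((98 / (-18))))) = 11172 / 3905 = 2.86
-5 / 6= -0.83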